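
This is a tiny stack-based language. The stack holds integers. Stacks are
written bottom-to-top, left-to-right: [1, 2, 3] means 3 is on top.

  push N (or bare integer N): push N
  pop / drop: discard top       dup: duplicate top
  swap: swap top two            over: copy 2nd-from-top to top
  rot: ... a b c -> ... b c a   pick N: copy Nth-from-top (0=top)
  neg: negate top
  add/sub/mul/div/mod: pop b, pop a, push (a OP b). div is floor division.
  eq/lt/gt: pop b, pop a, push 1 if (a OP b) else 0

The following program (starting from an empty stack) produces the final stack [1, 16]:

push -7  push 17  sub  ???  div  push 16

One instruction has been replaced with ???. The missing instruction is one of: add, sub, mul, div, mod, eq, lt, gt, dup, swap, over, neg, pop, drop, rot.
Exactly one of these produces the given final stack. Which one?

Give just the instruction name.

Answer: dup

Derivation:
Stack before ???: [-24]
Stack after ???:  [-24, -24]
The instruction that transforms [-24] -> [-24, -24] is: dup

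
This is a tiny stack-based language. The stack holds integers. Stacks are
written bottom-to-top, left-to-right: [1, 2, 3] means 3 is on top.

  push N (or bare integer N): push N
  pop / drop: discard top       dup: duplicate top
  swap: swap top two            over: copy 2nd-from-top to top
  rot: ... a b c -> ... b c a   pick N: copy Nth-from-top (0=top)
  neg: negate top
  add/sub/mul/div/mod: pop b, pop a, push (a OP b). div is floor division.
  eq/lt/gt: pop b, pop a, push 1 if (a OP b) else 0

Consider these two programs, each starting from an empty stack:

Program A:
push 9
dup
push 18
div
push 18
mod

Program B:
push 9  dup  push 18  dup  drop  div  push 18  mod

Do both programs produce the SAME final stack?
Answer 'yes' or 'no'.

Answer: yes

Derivation:
Program A trace:
  After 'push 9': [9]
  After 'dup': [9, 9]
  After 'push 18': [9, 9, 18]
  After 'div': [9, 0]
  After 'push 18': [9, 0, 18]
  After 'mod': [9, 0]
Program A final stack: [9, 0]

Program B trace:
  After 'push 9': [9]
  After 'dup': [9, 9]
  After 'push 18': [9, 9, 18]
  After 'dup': [9, 9, 18, 18]
  After 'drop': [9, 9, 18]
  After 'div': [9, 0]
  After 'push 18': [9, 0, 18]
  After 'mod': [9, 0]
Program B final stack: [9, 0]
Same: yes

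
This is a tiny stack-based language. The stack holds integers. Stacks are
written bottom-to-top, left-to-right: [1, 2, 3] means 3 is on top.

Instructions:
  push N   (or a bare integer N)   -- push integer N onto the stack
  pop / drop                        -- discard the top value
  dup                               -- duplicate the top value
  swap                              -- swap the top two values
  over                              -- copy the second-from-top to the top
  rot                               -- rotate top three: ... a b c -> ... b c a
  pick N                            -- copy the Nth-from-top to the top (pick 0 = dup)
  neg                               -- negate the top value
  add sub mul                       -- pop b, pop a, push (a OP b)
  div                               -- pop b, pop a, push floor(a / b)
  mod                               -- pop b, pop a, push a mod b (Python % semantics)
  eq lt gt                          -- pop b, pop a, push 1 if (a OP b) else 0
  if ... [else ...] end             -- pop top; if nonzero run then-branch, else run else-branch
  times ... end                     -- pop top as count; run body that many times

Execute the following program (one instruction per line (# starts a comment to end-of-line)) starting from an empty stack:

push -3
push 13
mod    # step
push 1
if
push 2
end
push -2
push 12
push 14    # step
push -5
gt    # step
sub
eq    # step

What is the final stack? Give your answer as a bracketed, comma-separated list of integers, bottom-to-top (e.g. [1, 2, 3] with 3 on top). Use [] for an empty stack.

Answer: [10, 2, 0]

Derivation:
After 'push -3': [-3]
After 'push 13': [-3, 13]
After 'mod': [10]
After 'push 1': [10, 1]
After 'if': [10]
After 'push 2': [10, 2]
After 'push -2': [10, 2, -2]
After 'push 12': [10, 2, -2, 12]
After 'push 14': [10, 2, -2, 12, 14]
After 'push -5': [10, 2, -2, 12, 14, -5]
After 'gt': [10, 2, -2, 12, 1]
After 'sub': [10, 2, -2, 11]
After 'eq': [10, 2, 0]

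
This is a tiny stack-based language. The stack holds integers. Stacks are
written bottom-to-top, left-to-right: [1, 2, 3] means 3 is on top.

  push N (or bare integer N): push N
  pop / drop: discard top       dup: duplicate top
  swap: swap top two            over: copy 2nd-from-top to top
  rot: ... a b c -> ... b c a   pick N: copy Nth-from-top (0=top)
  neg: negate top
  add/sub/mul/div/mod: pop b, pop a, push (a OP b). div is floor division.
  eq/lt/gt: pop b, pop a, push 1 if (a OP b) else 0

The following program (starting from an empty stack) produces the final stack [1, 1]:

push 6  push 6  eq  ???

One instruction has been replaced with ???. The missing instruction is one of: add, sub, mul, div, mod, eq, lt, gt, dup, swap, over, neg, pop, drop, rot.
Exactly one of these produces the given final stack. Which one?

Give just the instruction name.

Stack before ???: [1]
Stack after ???:  [1, 1]
The instruction that transforms [1] -> [1, 1] is: dup

Answer: dup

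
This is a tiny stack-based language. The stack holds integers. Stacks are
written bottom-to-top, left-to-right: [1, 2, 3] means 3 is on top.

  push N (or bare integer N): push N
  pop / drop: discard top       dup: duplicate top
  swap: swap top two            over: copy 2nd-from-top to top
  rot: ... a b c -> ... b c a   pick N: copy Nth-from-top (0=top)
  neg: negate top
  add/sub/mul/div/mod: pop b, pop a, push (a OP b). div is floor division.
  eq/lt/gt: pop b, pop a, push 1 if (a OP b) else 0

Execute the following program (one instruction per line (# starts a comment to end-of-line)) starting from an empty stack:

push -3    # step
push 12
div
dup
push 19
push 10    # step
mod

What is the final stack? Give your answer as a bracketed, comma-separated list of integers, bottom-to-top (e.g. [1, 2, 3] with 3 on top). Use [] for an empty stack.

After 'push -3': [-3]
After 'push 12': [-3, 12]
After 'div': [-1]
After 'dup': [-1, -1]
After 'push 19': [-1, -1, 19]
After 'push 10': [-1, -1, 19, 10]
After 'mod': [-1, -1, 9]

Answer: [-1, -1, 9]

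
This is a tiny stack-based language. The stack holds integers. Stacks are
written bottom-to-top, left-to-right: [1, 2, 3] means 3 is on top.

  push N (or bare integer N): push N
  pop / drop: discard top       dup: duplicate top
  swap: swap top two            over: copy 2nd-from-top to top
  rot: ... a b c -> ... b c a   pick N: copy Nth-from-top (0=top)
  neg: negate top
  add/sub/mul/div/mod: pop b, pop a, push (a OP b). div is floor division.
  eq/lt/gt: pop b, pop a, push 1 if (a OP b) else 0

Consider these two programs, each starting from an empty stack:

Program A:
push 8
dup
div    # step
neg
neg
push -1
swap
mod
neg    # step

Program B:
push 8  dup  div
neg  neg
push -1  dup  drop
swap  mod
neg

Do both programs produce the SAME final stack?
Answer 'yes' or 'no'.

Program A trace:
  After 'push 8': [8]
  After 'dup': [8, 8]
  After 'div': [1]
  After 'neg': [-1]
  After 'neg': [1]
  After 'push -1': [1, -1]
  After 'swap': [-1, 1]
  After 'mod': [0]
  After 'neg': [0]
Program A final stack: [0]

Program B trace:
  After 'push 8': [8]
  After 'dup': [8, 8]
  After 'div': [1]
  After 'neg': [-1]
  After 'neg': [1]
  After 'push -1': [1, -1]
  After 'dup': [1, -1, -1]
  After 'drop': [1, -1]
  After 'swap': [-1, 1]
  After 'mod': [0]
  After 'neg': [0]
Program B final stack: [0]
Same: yes

Answer: yes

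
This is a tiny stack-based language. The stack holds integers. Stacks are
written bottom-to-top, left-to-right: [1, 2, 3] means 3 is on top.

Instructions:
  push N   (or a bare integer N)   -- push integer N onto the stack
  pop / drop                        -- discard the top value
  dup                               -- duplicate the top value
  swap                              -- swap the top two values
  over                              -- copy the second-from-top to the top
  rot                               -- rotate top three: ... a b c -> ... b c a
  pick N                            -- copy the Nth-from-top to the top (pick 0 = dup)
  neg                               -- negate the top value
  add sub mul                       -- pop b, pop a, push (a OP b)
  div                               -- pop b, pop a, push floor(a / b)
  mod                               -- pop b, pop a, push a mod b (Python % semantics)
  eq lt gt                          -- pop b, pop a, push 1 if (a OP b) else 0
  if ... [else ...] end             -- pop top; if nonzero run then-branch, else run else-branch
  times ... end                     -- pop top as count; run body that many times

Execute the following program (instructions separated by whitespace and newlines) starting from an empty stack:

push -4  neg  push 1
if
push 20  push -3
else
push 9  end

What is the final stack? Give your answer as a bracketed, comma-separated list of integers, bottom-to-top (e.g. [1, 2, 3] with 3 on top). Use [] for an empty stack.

Answer: [4, 20, -3]

Derivation:
After 'push -4': [-4]
After 'neg': [4]
After 'push 1': [4, 1]
After 'if': [4]
After 'push 20': [4, 20]
After 'push -3': [4, 20, -3]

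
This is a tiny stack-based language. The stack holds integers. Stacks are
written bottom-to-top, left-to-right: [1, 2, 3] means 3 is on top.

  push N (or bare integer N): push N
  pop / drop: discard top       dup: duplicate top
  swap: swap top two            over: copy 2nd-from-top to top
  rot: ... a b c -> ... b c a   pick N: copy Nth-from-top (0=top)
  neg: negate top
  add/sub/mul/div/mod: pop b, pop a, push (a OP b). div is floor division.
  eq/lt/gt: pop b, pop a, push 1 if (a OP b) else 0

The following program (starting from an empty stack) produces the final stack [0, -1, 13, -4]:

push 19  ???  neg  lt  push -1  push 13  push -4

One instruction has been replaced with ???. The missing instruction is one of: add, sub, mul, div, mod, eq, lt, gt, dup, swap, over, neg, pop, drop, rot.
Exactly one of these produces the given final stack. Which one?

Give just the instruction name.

Answer: dup

Derivation:
Stack before ???: [19]
Stack after ???:  [19, 19]
The instruction that transforms [19] -> [19, 19] is: dup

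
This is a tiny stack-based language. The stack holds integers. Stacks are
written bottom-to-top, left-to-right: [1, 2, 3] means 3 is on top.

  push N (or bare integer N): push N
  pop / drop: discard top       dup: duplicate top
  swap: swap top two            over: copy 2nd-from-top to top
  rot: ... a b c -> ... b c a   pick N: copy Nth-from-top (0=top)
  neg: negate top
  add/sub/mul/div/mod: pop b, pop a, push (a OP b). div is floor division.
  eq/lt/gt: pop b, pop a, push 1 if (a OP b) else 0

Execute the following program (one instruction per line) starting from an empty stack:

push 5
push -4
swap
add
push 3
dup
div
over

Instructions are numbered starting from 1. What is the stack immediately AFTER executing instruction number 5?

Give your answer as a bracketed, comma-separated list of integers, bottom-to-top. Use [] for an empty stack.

Step 1 ('push 5'): [5]
Step 2 ('push -4'): [5, -4]
Step 3 ('swap'): [-4, 5]
Step 4 ('add'): [1]
Step 5 ('push 3'): [1, 3]

Answer: [1, 3]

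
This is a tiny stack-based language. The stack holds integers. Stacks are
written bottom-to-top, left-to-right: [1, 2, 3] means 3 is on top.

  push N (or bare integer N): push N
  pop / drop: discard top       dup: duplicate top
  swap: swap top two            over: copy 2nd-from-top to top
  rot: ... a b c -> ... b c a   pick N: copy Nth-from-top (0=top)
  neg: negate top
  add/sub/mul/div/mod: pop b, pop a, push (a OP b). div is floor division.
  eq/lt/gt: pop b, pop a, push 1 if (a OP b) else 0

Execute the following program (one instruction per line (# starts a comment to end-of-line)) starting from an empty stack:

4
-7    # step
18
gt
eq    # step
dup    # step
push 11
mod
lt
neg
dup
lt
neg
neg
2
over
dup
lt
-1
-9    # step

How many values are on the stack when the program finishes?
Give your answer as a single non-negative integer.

Answer: 5

Derivation:
After 'push 4': stack = [4] (depth 1)
After 'push -7': stack = [4, -7] (depth 2)
After 'push 18': stack = [4, -7, 18] (depth 3)
After 'gt': stack = [4, 0] (depth 2)
After 'eq': stack = [0] (depth 1)
After 'dup': stack = [0, 0] (depth 2)
After 'push 11': stack = [0, 0, 11] (depth 3)
After 'mod': stack = [0, 0] (depth 2)
After 'lt': stack = [0] (depth 1)
After 'neg': stack = [0] (depth 1)
After 'dup': stack = [0, 0] (depth 2)
After 'lt': stack = [0] (depth 1)
After 'neg': stack = [0] (depth 1)
After 'neg': stack = [0] (depth 1)
After 'push 2': stack = [0, 2] (depth 2)
After 'over': stack = [0, 2, 0] (depth 3)
After 'dup': stack = [0, 2, 0, 0] (depth 4)
After 'lt': stack = [0, 2, 0] (depth 3)
After 'push -1': stack = [0, 2, 0, -1] (depth 4)
After 'push -9': stack = [0, 2, 0, -1, -9] (depth 5)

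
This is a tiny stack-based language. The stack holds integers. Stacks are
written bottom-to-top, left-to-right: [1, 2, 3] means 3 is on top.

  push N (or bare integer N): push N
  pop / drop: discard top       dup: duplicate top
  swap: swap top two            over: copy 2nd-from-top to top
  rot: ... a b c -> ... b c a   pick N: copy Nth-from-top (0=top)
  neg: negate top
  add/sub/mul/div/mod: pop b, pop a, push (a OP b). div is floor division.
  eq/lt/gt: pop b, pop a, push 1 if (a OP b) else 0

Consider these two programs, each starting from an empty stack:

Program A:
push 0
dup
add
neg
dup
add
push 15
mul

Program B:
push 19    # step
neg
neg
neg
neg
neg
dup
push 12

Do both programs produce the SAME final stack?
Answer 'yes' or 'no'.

Program A trace:
  After 'push 0': [0]
  After 'dup': [0, 0]
  After 'add': [0]
  After 'neg': [0]
  After 'dup': [0, 0]
  After 'add': [0]
  After 'push 15': [0, 15]
  After 'mul': [0]
Program A final stack: [0]

Program B trace:
  After 'push 19': [19]
  After 'neg': [-19]
  After 'neg': [19]
  After 'neg': [-19]
  After 'neg': [19]
  After 'neg': [-19]
  After 'dup': [-19, -19]
  After 'push 12': [-19, -19, 12]
Program B final stack: [-19, -19, 12]
Same: no

Answer: no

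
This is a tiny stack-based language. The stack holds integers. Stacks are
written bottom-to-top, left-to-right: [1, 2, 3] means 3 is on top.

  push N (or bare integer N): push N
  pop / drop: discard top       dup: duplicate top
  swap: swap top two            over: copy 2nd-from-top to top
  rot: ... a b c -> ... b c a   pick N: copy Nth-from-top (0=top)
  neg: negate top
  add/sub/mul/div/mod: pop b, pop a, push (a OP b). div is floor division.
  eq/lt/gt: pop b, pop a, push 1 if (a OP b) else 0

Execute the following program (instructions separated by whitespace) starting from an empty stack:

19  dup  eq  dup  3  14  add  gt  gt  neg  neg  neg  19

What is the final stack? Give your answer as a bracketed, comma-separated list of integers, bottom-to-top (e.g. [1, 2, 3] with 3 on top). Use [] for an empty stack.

After 'push 19': [19]
After 'dup': [19, 19]
After 'eq': [1]
After 'dup': [1, 1]
After 'push 3': [1, 1, 3]
After 'push 14': [1, 1, 3, 14]
After 'add': [1, 1, 17]
After 'gt': [1, 0]
After 'gt': [1]
After 'neg': [-1]
After 'neg': [1]
After 'neg': [-1]
After 'push 19': [-1, 19]

Answer: [-1, 19]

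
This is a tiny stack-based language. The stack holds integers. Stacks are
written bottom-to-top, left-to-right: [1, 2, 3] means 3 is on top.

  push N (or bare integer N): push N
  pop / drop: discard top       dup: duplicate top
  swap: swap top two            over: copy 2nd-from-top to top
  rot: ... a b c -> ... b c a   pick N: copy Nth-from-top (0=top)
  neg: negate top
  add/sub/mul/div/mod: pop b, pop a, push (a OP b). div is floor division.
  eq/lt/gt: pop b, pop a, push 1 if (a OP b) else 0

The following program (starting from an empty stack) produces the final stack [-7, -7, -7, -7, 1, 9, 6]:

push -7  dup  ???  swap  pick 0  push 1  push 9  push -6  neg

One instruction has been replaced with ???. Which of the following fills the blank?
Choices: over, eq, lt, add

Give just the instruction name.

Answer: over

Derivation:
Stack before ???: [-7, -7]
Stack after ???:  [-7, -7, -7]
Checking each choice:
  over: MATCH
  eq: stack underflow (need 2, have 1)
  lt: stack underflow (need 2, have 1)
  add: stack underflow (need 2, have 1)


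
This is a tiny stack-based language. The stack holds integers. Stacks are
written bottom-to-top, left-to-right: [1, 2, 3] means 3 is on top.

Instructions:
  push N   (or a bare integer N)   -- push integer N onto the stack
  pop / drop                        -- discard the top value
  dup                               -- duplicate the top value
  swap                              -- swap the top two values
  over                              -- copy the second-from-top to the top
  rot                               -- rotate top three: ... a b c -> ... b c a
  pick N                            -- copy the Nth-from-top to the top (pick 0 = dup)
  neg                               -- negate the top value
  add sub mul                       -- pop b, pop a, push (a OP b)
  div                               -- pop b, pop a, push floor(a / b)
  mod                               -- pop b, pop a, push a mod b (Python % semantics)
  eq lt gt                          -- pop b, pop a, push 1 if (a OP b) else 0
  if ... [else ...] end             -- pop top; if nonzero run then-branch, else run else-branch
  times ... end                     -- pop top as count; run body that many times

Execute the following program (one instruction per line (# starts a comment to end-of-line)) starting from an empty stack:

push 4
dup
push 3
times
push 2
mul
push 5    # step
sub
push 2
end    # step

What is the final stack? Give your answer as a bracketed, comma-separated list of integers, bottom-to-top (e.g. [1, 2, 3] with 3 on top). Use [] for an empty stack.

After 'push 4': [4]
After 'dup': [4, 4]
After 'push 3': [4, 4, 3]
After 'times': [4, 4]
After 'push 2': [4, 4, 2]
After 'mul': [4, 8]
After 'push 5': [4, 8, 5]
After 'sub': [4, 3]
After 'push 2': [4, 3, 2]
After 'push 2': [4, 3, 2, 2]
After 'mul': [4, 3, 4]
After 'push 5': [4, 3, 4, 5]
After 'sub': [4, 3, -1]
After 'push 2': [4, 3, -1, 2]
After 'push 2': [4, 3, -1, 2, 2]
After 'mul': [4, 3, -1, 4]
After 'push 5': [4, 3, -1, 4, 5]
After 'sub': [4, 3, -1, -1]
After 'push 2': [4, 3, -1, -1, 2]

Answer: [4, 3, -1, -1, 2]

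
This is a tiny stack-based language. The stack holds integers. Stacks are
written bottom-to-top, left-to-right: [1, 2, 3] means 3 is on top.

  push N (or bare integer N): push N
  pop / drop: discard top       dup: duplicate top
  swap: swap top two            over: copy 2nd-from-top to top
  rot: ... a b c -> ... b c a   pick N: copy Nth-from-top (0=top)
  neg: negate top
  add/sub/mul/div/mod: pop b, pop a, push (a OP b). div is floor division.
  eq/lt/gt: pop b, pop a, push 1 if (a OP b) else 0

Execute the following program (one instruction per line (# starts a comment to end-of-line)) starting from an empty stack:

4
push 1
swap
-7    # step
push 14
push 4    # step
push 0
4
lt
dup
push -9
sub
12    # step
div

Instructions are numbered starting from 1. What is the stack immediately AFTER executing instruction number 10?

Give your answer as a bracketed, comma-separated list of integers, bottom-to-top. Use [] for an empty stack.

Answer: [1, 4, -7, 14, 4, 1, 1]

Derivation:
Step 1 ('4'): [4]
Step 2 ('push 1'): [4, 1]
Step 3 ('swap'): [1, 4]
Step 4 ('-7'): [1, 4, -7]
Step 5 ('push 14'): [1, 4, -7, 14]
Step 6 ('push 4'): [1, 4, -7, 14, 4]
Step 7 ('push 0'): [1, 4, -7, 14, 4, 0]
Step 8 ('4'): [1, 4, -7, 14, 4, 0, 4]
Step 9 ('lt'): [1, 4, -7, 14, 4, 1]
Step 10 ('dup'): [1, 4, -7, 14, 4, 1, 1]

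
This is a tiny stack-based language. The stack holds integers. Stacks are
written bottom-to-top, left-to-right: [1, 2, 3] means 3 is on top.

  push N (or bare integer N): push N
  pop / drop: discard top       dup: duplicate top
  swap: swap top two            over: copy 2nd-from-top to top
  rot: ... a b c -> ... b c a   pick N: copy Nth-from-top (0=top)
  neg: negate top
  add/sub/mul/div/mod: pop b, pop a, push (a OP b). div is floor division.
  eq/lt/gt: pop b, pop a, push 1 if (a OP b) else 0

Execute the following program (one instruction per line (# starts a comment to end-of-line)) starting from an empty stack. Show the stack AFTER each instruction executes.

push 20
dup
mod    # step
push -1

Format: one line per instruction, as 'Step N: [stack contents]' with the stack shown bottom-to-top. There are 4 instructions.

Step 1: [20]
Step 2: [20, 20]
Step 3: [0]
Step 4: [0, -1]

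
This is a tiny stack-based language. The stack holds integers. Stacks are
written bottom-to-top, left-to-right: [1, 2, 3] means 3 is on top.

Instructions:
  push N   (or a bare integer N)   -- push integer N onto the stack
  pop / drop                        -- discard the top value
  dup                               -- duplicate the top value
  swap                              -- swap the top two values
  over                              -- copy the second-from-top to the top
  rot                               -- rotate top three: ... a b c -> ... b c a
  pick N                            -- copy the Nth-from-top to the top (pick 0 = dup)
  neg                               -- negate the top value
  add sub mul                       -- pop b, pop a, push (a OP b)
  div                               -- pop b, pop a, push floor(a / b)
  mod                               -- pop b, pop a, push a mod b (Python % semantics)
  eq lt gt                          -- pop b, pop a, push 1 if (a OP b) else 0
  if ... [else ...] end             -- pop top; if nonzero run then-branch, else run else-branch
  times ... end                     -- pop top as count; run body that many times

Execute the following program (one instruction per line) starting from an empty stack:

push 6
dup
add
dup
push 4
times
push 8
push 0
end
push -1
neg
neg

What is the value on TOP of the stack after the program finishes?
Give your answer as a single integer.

After 'push 6': [6]
After 'dup': [6, 6]
After 'add': [12]
After 'dup': [12, 12]
After 'push 4': [12, 12, 4]
After 'times': [12, 12]
After 'push 8': [12, 12, 8]
After 'push 0': [12, 12, 8, 0]
After 'push 8': [12, 12, 8, 0, 8]
After 'push 0': [12, 12, 8, 0, 8, 0]
After 'push 8': [12, 12, 8, 0, 8, 0, 8]
After 'push 0': [12, 12, 8, 0, 8, 0, 8, 0]
After 'push 8': [12, 12, 8, 0, 8, 0, 8, 0, 8]
After 'push 0': [12, 12, 8, 0, 8, 0, 8, 0, 8, 0]
After 'push -1': [12, 12, 8, 0, 8, 0, 8, 0, 8, 0, -1]
After 'neg': [12, 12, 8, 0, 8, 0, 8, 0, 8, 0, 1]
After 'neg': [12, 12, 8, 0, 8, 0, 8, 0, 8, 0, -1]

Answer: -1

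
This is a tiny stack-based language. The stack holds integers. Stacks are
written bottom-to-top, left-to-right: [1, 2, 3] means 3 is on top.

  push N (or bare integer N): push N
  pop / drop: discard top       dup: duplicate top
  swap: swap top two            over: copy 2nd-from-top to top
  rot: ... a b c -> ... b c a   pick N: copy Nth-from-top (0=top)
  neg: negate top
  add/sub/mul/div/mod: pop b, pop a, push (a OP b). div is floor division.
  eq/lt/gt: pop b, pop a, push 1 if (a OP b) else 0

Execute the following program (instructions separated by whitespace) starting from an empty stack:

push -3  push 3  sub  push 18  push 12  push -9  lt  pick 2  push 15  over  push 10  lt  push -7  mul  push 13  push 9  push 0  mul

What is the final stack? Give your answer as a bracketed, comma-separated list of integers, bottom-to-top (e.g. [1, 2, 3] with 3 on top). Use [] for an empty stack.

Answer: [-6, 18, 0, -6, 15, -7, 13, 0]

Derivation:
After 'push -3': [-3]
After 'push 3': [-3, 3]
After 'sub': [-6]
After 'push 18': [-6, 18]
After 'push 12': [-6, 18, 12]
After 'push -9': [-6, 18, 12, -9]
After 'lt': [-6, 18, 0]
After 'pick 2': [-6, 18, 0, -6]
After 'push 15': [-6, 18, 0, -6, 15]
After 'over': [-6, 18, 0, -6, 15, -6]
After 'push 10': [-6, 18, 0, -6, 15, -6, 10]
After 'lt': [-6, 18, 0, -6, 15, 1]
After 'push -7': [-6, 18, 0, -6, 15, 1, -7]
After 'mul': [-6, 18, 0, -6, 15, -7]
After 'push 13': [-6, 18, 0, -6, 15, -7, 13]
After 'push 9': [-6, 18, 0, -6, 15, -7, 13, 9]
After 'push 0': [-6, 18, 0, -6, 15, -7, 13, 9, 0]
After 'mul': [-6, 18, 0, -6, 15, -7, 13, 0]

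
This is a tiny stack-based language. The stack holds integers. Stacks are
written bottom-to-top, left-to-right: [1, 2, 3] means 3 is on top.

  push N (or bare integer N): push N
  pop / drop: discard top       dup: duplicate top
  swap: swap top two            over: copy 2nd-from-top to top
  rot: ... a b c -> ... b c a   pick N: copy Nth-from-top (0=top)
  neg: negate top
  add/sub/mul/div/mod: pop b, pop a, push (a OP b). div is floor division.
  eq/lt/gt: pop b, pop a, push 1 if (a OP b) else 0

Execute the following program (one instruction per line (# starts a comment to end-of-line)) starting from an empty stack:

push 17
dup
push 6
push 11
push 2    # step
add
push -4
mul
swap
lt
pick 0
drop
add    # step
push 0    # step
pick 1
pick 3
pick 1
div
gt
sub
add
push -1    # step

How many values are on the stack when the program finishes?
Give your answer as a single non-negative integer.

After 'push 17': stack = [17] (depth 1)
After 'dup': stack = [17, 17] (depth 2)
After 'push 6': stack = [17, 17, 6] (depth 3)
After 'push 11': stack = [17, 17, 6, 11] (depth 4)
After 'push 2': stack = [17, 17, 6, 11, 2] (depth 5)
After 'add': stack = [17, 17, 6, 13] (depth 4)
After 'push -4': stack = [17, 17, 6, 13, -4] (depth 5)
After 'mul': stack = [17, 17, 6, -52] (depth 4)
After 'swap': stack = [17, 17, -52, 6] (depth 4)
After 'lt': stack = [17, 17, 1] (depth 3)
  ...
After 'add': stack = [17, 18] (depth 2)
After 'push 0': stack = [17, 18, 0] (depth 3)
After 'pick 1': stack = [17, 18, 0, 18] (depth 4)
After 'pick 3': stack = [17, 18, 0, 18, 17] (depth 5)
After 'pick 1': stack = [17, 18, 0, 18, 17, 18] (depth 6)
After 'div': stack = [17, 18, 0, 18, 0] (depth 5)
After 'gt': stack = [17, 18, 0, 1] (depth 4)
After 'sub': stack = [17, 18, -1] (depth 3)
After 'add': stack = [17, 17] (depth 2)
After 'push -1': stack = [17, 17, -1] (depth 3)

Answer: 3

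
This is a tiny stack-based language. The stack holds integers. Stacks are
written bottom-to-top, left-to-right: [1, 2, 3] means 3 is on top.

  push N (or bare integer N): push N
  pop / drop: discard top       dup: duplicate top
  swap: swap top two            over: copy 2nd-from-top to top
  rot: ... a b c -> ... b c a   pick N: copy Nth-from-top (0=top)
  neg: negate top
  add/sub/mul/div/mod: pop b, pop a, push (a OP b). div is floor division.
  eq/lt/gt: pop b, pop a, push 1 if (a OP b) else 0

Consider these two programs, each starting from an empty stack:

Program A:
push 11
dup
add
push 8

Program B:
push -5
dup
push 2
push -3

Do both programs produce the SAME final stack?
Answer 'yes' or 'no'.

Answer: no

Derivation:
Program A trace:
  After 'push 11': [11]
  After 'dup': [11, 11]
  After 'add': [22]
  After 'push 8': [22, 8]
Program A final stack: [22, 8]

Program B trace:
  After 'push -5': [-5]
  After 'dup': [-5, -5]
  After 'push 2': [-5, -5, 2]
  After 'push -3': [-5, -5, 2, -3]
Program B final stack: [-5, -5, 2, -3]
Same: no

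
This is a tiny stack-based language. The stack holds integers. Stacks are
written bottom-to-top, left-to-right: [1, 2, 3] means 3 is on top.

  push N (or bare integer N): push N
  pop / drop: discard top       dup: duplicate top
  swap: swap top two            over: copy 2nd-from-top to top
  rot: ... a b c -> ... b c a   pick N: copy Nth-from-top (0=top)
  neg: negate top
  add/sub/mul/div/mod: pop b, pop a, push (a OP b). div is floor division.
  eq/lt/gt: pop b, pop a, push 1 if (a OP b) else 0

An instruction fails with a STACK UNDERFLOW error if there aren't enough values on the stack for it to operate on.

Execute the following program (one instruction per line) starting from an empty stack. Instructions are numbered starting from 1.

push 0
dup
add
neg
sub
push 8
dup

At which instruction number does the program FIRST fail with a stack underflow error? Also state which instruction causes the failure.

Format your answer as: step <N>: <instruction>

Step 1 ('push 0'): stack = [0], depth = 1
Step 2 ('dup'): stack = [0, 0], depth = 2
Step 3 ('add'): stack = [0], depth = 1
Step 4 ('neg'): stack = [0], depth = 1
Step 5 ('sub'): needs 2 value(s) but depth is 1 — STACK UNDERFLOW

Answer: step 5: sub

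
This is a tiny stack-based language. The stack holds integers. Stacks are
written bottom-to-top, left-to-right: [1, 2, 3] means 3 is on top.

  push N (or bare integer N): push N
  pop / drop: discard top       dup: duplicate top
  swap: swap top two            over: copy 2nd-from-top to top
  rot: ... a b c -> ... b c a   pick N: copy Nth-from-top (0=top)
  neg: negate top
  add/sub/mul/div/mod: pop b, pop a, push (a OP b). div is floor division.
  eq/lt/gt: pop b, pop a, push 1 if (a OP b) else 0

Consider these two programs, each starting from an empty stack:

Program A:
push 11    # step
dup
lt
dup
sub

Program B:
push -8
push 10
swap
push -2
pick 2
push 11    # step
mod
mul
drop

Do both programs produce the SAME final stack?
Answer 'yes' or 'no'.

Answer: no

Derivation:
Program A trace:
  After 'push 11': [11]
  After 'dup': [11, 11]
  After 'lt': [0]
  After 'dup': [0, 0]
  After 'sub': [0]
Program A final stack: [0]

Program B trace:
  After 'push -8': [-8]
  After 'push 10': [-8, 10]
  After 'swap': [10, -8]
  After 'push -2': [10, -8, -2]
  After 'pick 2': [10, -8, -2, 10]
  After 'push 11': [10, -8, -2, 10, 11]
  After 'mod': [10, -8, -2, 10]
  After 'mul': [10, -8, -20]
  After 'drop': [10, -8]
Program B final stack: [10, -8]
Same: no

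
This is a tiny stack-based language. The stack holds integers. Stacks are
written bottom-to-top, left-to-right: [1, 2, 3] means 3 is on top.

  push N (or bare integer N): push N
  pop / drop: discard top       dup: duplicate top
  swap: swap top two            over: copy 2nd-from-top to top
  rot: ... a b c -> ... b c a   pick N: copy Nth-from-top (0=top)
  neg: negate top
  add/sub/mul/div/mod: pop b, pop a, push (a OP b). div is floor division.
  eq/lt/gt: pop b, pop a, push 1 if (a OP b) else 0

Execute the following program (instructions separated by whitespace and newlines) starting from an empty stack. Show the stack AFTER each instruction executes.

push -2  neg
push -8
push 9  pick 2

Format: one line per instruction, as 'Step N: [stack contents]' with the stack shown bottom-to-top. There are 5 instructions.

Step 1: [-2]
Step 2: [2]
Step 3: [2, -8]
Step 4: [2, -8, 9]
Step 5: [2, -8, 9, 2]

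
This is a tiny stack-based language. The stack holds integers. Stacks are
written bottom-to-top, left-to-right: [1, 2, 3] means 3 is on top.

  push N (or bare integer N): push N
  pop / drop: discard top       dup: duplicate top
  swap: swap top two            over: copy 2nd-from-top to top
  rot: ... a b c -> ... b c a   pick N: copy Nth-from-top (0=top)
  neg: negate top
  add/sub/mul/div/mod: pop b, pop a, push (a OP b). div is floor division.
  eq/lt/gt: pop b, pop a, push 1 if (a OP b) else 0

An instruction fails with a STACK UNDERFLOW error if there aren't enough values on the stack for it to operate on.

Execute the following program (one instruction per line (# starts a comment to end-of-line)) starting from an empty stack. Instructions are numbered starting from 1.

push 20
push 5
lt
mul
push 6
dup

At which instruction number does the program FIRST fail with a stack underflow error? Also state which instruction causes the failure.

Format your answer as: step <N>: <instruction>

Answer: step 4: mul

Derivation:
Step 1 ('push 20'): stack = [20], depth = 1
Step 2 ('push 5'): stack = [20, 5], depth = 2
Step 3 ('lt'): stack = [0], depth = 1
Step 4 ('mul'): needs 2 value(s) but depth is 1 — STACK UNDERFLOW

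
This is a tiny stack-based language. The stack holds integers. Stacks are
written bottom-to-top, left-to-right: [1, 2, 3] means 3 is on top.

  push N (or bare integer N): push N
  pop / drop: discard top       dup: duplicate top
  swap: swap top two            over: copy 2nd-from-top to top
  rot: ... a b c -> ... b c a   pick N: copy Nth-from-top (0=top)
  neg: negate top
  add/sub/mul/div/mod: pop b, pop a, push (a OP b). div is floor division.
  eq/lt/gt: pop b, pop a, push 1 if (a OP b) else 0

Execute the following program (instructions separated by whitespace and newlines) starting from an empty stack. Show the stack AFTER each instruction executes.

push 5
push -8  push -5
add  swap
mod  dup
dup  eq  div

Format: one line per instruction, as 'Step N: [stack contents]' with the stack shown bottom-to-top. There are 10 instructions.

Step 1: [5]
Step 2: [5, -8]
Step 3: [5, -8, -5]
Step 4: [5, -13]
Step 5: [-13, 5]
Step 6: [2]
Step 7: [2, 2]
Step 8: [2, 2, 2]
Step 9: [2, 1]
Step 10: [2]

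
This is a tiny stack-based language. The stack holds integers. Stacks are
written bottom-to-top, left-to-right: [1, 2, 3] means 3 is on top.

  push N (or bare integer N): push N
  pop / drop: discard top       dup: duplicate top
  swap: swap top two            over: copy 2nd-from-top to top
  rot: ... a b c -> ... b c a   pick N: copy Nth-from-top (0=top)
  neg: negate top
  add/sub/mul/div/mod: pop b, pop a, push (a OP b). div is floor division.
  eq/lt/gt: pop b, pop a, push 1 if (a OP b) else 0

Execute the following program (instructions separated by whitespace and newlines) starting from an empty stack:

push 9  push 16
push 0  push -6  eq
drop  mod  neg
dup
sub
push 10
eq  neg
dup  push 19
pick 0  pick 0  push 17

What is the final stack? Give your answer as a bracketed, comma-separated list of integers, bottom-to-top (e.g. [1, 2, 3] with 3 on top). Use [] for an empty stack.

Answer: [0, 0, 19, 19, 19, 17]

Derivation:
After 'push 9': [9]
After 'push 16': [9, 16]
After 'push 0': [9, 16, 0]
After 'push -6': [9, 16, 0, -6]
After 'eq': [9, 16, 0]
After 'drop': [9, 16]
After 'mod': [9]
After 'neg': [-9]
After 'dup': [-9, -9]
After 'sub': [0]
After 'push 10': [0, 10]
After 'eq': [0]
After 'neg': [0]
After 'dup': [0, 0]
After 'push 19': [0, 0, 19]
After 'pick 0': [0, 0, 19, 19]
After 'pick 0': [0, 0, 19, 19, 19]
After 'push 17': [0, 0, 19, 19, 19, 17]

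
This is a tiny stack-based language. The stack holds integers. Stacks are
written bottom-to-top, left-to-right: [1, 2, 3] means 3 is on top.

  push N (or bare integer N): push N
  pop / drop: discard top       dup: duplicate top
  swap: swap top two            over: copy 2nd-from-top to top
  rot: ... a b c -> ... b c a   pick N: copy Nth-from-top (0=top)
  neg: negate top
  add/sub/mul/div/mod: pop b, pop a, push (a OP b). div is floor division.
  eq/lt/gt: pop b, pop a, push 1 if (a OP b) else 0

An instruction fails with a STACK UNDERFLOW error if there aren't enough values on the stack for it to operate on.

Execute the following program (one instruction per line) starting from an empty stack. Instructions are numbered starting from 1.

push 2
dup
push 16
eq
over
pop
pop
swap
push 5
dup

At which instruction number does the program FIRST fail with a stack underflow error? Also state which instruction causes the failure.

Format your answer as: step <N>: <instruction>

Step 1 ('push 2'): stack = [2], depth = 1
Step 2 ('dup'): stack = [2, 2], depth = 2
Step 3 ('push 16'): stack = [2, 2, 16], depth = 3
Step 4 ('eq'): stack = [2, 0], depth = 2
Step 5 ('over'): stack = [2, 0, 2], depth = 3
Step 6 ('pop'): stack = [2, 0], depth = 2
Step 7 ('pop'): stack = [2], depth = 1
Step 8 ('swap'): needs 2 value(s) but depth is 1 — STACK UNDERFLOW

Answer: step 8: swap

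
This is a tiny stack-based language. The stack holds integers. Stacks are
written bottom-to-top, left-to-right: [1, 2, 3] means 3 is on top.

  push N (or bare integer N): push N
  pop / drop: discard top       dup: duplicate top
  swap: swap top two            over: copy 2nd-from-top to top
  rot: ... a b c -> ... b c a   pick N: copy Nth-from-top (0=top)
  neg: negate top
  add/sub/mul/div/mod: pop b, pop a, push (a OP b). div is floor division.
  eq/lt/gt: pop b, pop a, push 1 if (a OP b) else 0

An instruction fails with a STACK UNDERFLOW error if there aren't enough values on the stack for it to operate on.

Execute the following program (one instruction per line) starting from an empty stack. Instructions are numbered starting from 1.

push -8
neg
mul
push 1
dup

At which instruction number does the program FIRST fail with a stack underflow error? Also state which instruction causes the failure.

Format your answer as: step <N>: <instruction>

Step 1 ('push -8'): stack = [-8], depth = 1
Step 2 ('neg'): stack = [8], depth = 1
Step 3 ('mul'): needs 2 value(s) but depth is 1 — STACK UNDERFLOW

Answer: step 3: mul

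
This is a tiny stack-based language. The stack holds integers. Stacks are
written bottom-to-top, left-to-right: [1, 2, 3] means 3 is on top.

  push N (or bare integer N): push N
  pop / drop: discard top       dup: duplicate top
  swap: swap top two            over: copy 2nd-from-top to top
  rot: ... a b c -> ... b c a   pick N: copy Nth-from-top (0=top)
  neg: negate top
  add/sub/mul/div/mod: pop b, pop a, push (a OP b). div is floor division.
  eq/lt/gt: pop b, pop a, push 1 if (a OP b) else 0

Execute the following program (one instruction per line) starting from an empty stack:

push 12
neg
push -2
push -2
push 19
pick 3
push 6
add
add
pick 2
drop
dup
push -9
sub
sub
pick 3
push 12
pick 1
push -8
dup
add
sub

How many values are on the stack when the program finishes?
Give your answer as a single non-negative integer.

Answer: 7

Derivation:
After 'push 12': stack = [12] (depth 1)
After 'neg': stack = [-12] (depth 1)
After 'push -2': stack = [-12, -2] (depth 2)
After 'push -2': stack = [-12, -2, -2] (depth 3)
After 'push 19': stack = [-12, -2, -2, 19] (depth 4)
After 'pick 3': stack = [-12, -2, -2, 19, -12] (depth 5)
After 'push 6': stack = [-12, -2, -2, 19, -12, 6] (depth 6)
After 'add': stack = [-12, -2, -2, 19, -6] (depth 5)
After 'add': stack = [-12, -2, -2, 13] (depth 4)
After 'pick 2': stack = [-12, -2, -2, 13, -2] (depth 5)
  ...
After 'push -9': stack = [-12, -2, -2, 13, 13, -9] (depth 6)
After 'sub': stack = [-12, -2, -2, 13, 22] (depth 5)
After 'sub': stack = [-12, -2, -2, -9] (depth 4)
After 'pick 3': stack = [-12, -2, -2, -9, -12] (depth 5)
After 'push 12': stack = [-12, -2, -2, -9, -12, 12] (depth 6)
After 'pick 1': stack = [-12, -2, -2, -9, -12, 12, -12] (depth 7)
After 'push -8': stack = [-12, -2, -2, -9, -12, 12, -12, -8] (depth 8)
After 'dup': stack = [-12, -2, -2, -9, -12, 12, -12, -8, -8] (depth 9)
After 'add': stack = [-12, -2, -2, -9, -12, 12, -12, -16] (depth 8)
After 'sub': stack = [-12, -2, -2, -9, -12, 12, 4] (depth 7)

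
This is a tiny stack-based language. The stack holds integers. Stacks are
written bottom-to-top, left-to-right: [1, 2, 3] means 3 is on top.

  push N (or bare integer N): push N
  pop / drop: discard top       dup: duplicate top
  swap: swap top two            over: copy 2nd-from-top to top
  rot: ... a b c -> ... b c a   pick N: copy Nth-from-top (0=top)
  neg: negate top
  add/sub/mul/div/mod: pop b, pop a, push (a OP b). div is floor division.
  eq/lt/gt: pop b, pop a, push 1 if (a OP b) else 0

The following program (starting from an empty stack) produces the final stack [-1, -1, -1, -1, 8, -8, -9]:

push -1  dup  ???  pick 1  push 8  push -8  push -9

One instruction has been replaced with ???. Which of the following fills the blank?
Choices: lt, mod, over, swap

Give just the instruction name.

Stack before ???: [-1, -1]
Stack after ???:  [-1, -1, -1]
Checking each choice:
  lt: stack underflow (need 2, have 1)
  mod: stack underflow (need 2, have 1)
  over: MATCH
  swap: produces [-1, -1, -1, 8, -8, -9]


Answer: over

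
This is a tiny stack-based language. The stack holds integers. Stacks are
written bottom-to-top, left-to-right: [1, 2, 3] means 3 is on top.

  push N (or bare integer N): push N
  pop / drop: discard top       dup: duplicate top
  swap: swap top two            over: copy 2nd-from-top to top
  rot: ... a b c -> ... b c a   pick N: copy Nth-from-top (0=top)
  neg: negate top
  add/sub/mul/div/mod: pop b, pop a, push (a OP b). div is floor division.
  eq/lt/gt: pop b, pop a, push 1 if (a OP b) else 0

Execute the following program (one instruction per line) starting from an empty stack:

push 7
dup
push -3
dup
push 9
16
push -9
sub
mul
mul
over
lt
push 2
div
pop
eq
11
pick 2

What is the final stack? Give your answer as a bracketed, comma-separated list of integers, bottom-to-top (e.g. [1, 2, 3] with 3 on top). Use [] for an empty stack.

After 'push 7': [7]
After 'dup': [7, 7]
After 'push -3': [7, 7, -3]
After 'dup': [7, 7, -3, -3]
After 'push 9': [7, 7, -3, -3, 9]
After 'push 16': [7, 7, -3, -3, 9, 16]
After 'push -9': [7, 7, -3, -3, 9, 16, -9]
After 'sub': [7, 7, -3, -3, 9, 25]
After 'mul': [7, 7, -3, -3, 225]
After 'mul': [7, 7, -3, -675]
After 'over': [7, 7, -3, -675, -3]
After 'lt': [7, 7, -3, 1]
After 'push 2': [7, 7, -3, 1, 2]
After 'div': [7, 7, -3, 0]
After 'pop': [7, 7, -3]
After 'eq': [7, 0]
After 'push 11': [7, 0, 11]
After 'pick 2': [7, 0, 11, 7]

Answer: [7, 0, 11, 7]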